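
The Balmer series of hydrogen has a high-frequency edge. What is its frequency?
8.225e+14 Hz

The series limit corresponds to the transition from n = ∞ to n = 2.
This is the highest energy (shortest wavelength) transition in the Balmer series.

E_∞ = 0 eV
E_2 = -13.6057 / 2² = -3.40142500 eV

Energy at series limit:
ΔE = E_∞ - E_2 = 0 - (-3.40142500) = 3.40142500 eV
E = 3.40142500 eV × (1.602177 × 10⁻¹⁹ J/eV) = 5.44968e-19 J
f = E/h = 5.44968e-19 J / (6.62607 × 10⁻³⁴ J·s) = 8.225e+14 Hz

This energy equals the ionization energy from the n = 2 state of hydrogen.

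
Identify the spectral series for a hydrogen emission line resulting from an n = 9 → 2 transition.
Balmer series

The spectral series in hydrogen are named based on the final (lower) energy level:
- Lyman series: n_final = 1 (ultraviolet)
- Balmer series: n_final = 2 (visible/near-UV)
- Paschen series: n_final = 3 (infrared)
- Brackett series: n_final = 4 (infrared)
- Pfund series: n_final = 5 (far infrared)

Since this transition ends at n = 2, it belongs to the Balmer series.

For reference, this 9 → 2 line has photon energy
ΔE = 13.6057 eV × (1/2² - 1/9²) = 3.23345340 eV,
corresponding to wavelength λ = hc/ΔE = 1239.84 eV·nm / 3.23345340 eV = 383.4414 nm in the visible/near-UV region.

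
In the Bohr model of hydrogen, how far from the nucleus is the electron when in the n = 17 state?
15.2932 nm (or 152.9322 Å)

The Bohr radius formula is:
r_n = n² a₀ / Z

where a₀ = 0.0529177 nm is the Bohr radius.

For H (Z = 1) at n = 17:
r_17 = 17² × 0.0529177 nm / 1
r_17 = 289 × 0.0529177 nm / 1
r_17 = 15.29322 nm / 1
r_17 = 15.2932 nm

The electron orbits at approximately 15.2932 nm from the nucleus.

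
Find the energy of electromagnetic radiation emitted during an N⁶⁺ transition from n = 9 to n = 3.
65.844869 eV

The energy levels are E_n = -13.6057 Z² eV / n².

Energy at n = 9: E_9 = -13.6057 × 7² / 9² = -8.230608642 eV
Energy at n = 3: E_3 = -13.6057 × 7² / 3² = -74.075477778 eV

For emission (electron falling to lower state), the photon energy is:
E_photon = E_9 - E_3 = |-8.230608642 - (-74.075477778)|
E_photon = 65.844869 eV

This energy is carried away by the emitted photon.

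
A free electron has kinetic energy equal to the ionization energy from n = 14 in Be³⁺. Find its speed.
6.25e+05 m/s (or 0.2085% of c)

The binding energy at n = 14 for Be³⁺ is:
E_14 = -13.6057 × 4²/14² = -1.110669 eV
|E_14| = 1.110669 eV

Convert to Joules:
KE = 1.110669 eV × (1.602177 × 10⁻¹⁹ J/eV) = 1.7795e-19 J

Using KE = ½mv²:
v = √(2·KE/m_e)
v = √(2 × 1.7795e-19 J / 9.10938 × 10⁻³¹ kg)
v = 6.25e+05 m/s

This is approximately 0.2085% the speed of light.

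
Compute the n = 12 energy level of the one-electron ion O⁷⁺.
-6.046978 eV

For hydrogen-like ions, the energy levels scale with Z²:
E_n = -13.6057 Z² / n² eV

For O⁷⁺ (Z = 8) at n = 12:
E_12 = -13.6057 × 8² / 12²
E_12 = -13.6057 × 64 / 144
E_12 = -870.7648 / 144
E_12 = -6.046978 eV

The energy is 64 times more negative than hydrogen at the same n due to the stronger nuclear charge.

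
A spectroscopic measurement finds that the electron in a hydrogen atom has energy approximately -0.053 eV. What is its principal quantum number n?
n = 16

The exact energy levels follow E_n = -13.6057 eV / n².

The measured value (-0.053 eV) is reported to only 2 significant figures, so we must test candidate n values and see which one matches to that precision.

Candidate energies:
  n = 14:  E = -13.6057/14² = -0.06942 eV
  n = 15:  E = -13.6057/15² = -0.06047 eV
  n = 16:  E = -13.6057/16² = -0.05315 eV  ← matches
  n = 17:  E = -13.6057/17² = -0.04708 eV
  n = 18:  E = -13.6057/18² = -0.04199 eV

Checking against the measurement of -0.053 eV (2 sig figs), only n = 16 agrees:
E_16 = -0.05315 eV, which rounds to -0.053 eV ✓

Therefore n = 16.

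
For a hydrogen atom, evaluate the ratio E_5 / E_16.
10.24

Using E_n = -13.6057 Z² / n² eV with Z = 1:

E_5 = -13.6057 / 5² = -13.6057 / 25 = -0.54422800 eV
E_16 = -13.6057 / 16² = -13.6057 / 256 = -0.05314727 eV

The ratio is:
E_5/E_16 = (-0.54422800) / (-0.05314727)
E_5/E_16 = (-13.6057/25) / (-13.6057/256)
E_5/E_16 = 256/25
E_5/E_16 = 10.24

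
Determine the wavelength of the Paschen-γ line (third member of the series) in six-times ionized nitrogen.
22.32 nm

The lines of a series are numbered from the longest wavelength (smallest ΔE) outward; the third line is the transition from n = n_f + 3 to n_f.
The Paschen series has all transitions ending at n_f = 3.

For N⁶⁺ (Z = 7), the third line (γ-line) is the jump from n = 6 to n = 3:
E_6 = -13.6057 × 7² / 6² = -18.5189 eV
E_3 = -13.6057 × 7² / 3² = -74.0755 eV
ΔE = E_6 - E_3 = 55.5566 eV

λ = hc/E = 1239.84 eV·nm / 55.5566 eV
λ = 22.32 nm

This is the γ-line of the Paschen series in N⁶⁺.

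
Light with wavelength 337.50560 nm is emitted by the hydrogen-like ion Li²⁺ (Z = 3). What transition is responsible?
n = 10 → n = 5

First, find the photon energy from the wavelength (hc = 1239.84 eV·nm):
E = hc/λ = 1239.84 eV·nm / 337.50560 nm = 3.6735390 eV

The energy levels of Li²⁺ satisfy E_n = -13.6057 × 3² / n² eV, so an emission n_i → n_f releases
ΔE = 13.6057 × 3² × (1/n_f² − 1/n_i²) eV.

Setting ΔE equal to the photon energy:
1/n_f² − 1/n_i² = 3.6735390 / (13.6057 × 3²) = 0.030000000

Since 1/n_i² must be positive, we need 1/n_f² > 0.030000000, i.e. n_f ≤ 5. For each allowed n_f, solve n_i = (1/n_f² − 0.030000000)^(−1/2) and check whether it is a whole number:
  n_f = 1: 1/n_i² = 1.000000000 − 0.030000000 = 0.970000000 → n_i = 1.015  (not an integer) ✗
  n_f = 2: 1/n_i² = 0.250000000 − 0.030000000 = 0.220000000 → n_i = 2.132  (not an integer) ✗
  n_f = 3: 1/n_i² = 0.111111111 − 0.030000000 = 0.081111111 → n_i = 3.511  (not an integer) ✗
  n_f = 4: 1/n_i² = 0.062500000 − 0.030000000 = 0.032500000 → n_i = 5.547  (not an integer) ✗
  n_f = 5: 1/n_i² = 0.040000000 − 0.030000000 = 0.010000000 → n_i = 10.000  → integer, n_i = 10 ✓

Only n_f = 5 gives an integer upper level, n_i = 10.

The transition is from n = 10 to n = 5 (emission).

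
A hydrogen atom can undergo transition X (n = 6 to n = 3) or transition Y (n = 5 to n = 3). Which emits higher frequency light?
6 → 3

Calculate the energy for each transition:

Transition 6 → 3:
ΔE₁ = |E_3 - E_6| = |-13.6057/3² - (-13.6057/6²)|
ΔE₁ = |-1.51174444 - (-0.37793611)| = 1.13381 eV

Transition 5 → 3:
ΔE₂ = |E_3 - E_5| = |-13.6057/3² - (-13.6057/5²)|
ΔE₂ = |-1.51174444 - (-0.54422800)| = 0.96752 eV

Since 1.13381 eV > 0.96752 eV, the transition 6 → 3 emits the more energetic photon.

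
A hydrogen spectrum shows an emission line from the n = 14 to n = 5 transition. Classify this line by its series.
Pfund series

The spectral series in hydrogen are named based on the final (lower) energy level:
- Lyman series: n_final = 1 (ultraviolet)
- Balmer series: n_final = 2 (visible/near-UV)
- Paschen series: n_final = 3 (infrared)
- Brackett series: n_final = 4 (infrared)
- Pfund series: n_final = 5 (far infrared)

Since this transition ends at n = 5, it belongs to the Pfund series.

For reference, this 14 → 5 line has photon energy
ΔE = 13.6057 eV × (1/5² - 1/14²) = 0.4748111633 eV,
corresponding to wavelength λ = hc/ΔE = 1239.84 eV·nm / 0.4748111633 eV = 2611.2276 nm in the far infrared region.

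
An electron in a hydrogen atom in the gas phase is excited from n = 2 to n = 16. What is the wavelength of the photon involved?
370.29186 nm

First, find the transition energy using E_n = -13.6057 / n² eV:
E_2 = -13.6057 / 2² = -3.401425000 eV
E_16 = -13.6057 / 16² = -0.053147266 eV

Photon energy: |ΔE| = |E_16 - E_2| = 3.348277734 eV

Convert to wavelength using E = hc/λ with hc = 1239.84 eV·nm:
λ = hc/E = 1239.84 eV·nm / 3.348277734 eV
λ = 370.29186 nm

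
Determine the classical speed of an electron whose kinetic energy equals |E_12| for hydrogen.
1.82308e+05 m/s (or 0.06% of c)

The binding energy at n = 12 for hydrogen is:
E_12 = -13.6057/12² = -0.0944840278 eV
|E_12| = 0.0944840278 eV

Convert to Joules:
KE = 0.0944840278 eV × (1.602177 × 10⁻¹⁹ J/eV) = 1.5138014e-20 J

Using KE = ½mv²:
v = √(2·KE/m_e)
v = √(2 × 1.5138014e-20 J / 9.10938 × 10⁻³¹ kg)
v = 1.82308e+05 m/s

This is approximately 0.06% the speed of light.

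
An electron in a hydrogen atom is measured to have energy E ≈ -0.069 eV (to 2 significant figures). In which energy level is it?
n = 14

The exact energy levels follow E_n = -13.6057 eV / n².

The measured value (-0.069 eV) is reported to only 2 significant figures, so we must test candidate n values and see which one matches to that precision.

Candidate energies:
  n = 12:  E = -13.6057/12² = -0.09448 eV
  n = 13:  E = -13.6057/13² = -0.08051 eV
  n = 14:  E = -13.6057/14² = -0.06942 eV  ← matches
  n = 15:  E = -13.6057/15² = -0.06047 eV
  n = 16:  E = -13.6057/16² = -0.05315 eV

Checking against the measurement of -0.069 eV (2 sig figs), only n = 14 agrees:
E_14 = -0.06942 eV, which rounds to -0.069 eV ✓

Therefore n = 14.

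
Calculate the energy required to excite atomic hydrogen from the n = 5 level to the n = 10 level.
0.40817 eV

The energy levels of a hydrogen-like atom are E_n = -13.6057 eV / n².

Energy at n = 5: E_5 = -13.6057 / 5² = -0.54422800 eV
Energy at n = 10: E_10 = -13.6057 / 10² = -0.13605700 eV

The excitation energy is the difference:
ΔE = E_10 - E_5
ΔE = -0.13605700 - (-0.54422800)
ΔE = 0.40817 eV

Since this is positive, energy must be absorbed (photon absorption).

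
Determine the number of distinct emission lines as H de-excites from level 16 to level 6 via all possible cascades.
55

The electron can occupy levels n = 6, 7, ..., 16 during de-excitation — that is m = 16 - 6 + 1 = 11 distinct levels.

The number of distinct spectral lines equals the number of ways to choose 2 of these m levels (each pair gives one possible emission transition):

Number of lines = m(m-1)/2 = 11×10/2 = 55

These correspond to all possible transitions between the 11 levels:
16 → 15, 16 → 14, 16 → 13, 16 → 12, 16 → 11, 16 → 10, 16 → 9, 16 → 8...

Each transition produces a photon with a unique energy (and thus wavelength). This count does not depend on Z.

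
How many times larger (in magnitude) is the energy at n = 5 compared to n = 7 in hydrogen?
1.960

Using E_n = -13.6057 Z² / n² eV with Z = 1:

E_5 = -13.6057 / 5² = -13.6057 / 25 = -0.544228000 eV
E_7 = -13.6057 / 7² = -13.6057 / 49 = -0.277667347 eV

The ratio is:
E_5/E_7 = (-0.544228000) / (-0.277667347)
E_5/E_7 = (-13.6057/25) / (-13.6057/49)
E_5/E_7 = 49/25
E_5/E_7 = 1.960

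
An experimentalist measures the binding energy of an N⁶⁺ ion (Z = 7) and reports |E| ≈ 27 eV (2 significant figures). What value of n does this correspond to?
n = 5

The exact energy levels follow E_n = -13.6057 Z² / n² eV with Z = 7.

The measured value (-27 eV) is reported to only 2 significant figures, so we must test candidate n values and see which one matches to that precision.

Candidate energies:
  n = 3:  E = -13.6057 × 7² / 3² = -74.075478 eV
  n = 4:  E = -13.6057 × 7² / 4² = -41.667456 eV
  n = 5:  E = -13.6057 × 7² / 5² = -26.667172 eV  ← matches
  n = 6:  E = -13.6057 × 7² / 6² = -18.518869 eV
  n = 7:  E = -13.6057 × 7² / 7² = -13.605700 eV

Checking against the measurement of -27 eV (2 sig figs), only n = 5 agrees:
E_5 = -26.667172 eV, which rounds to -27 eV ✓

Therefore n = 5.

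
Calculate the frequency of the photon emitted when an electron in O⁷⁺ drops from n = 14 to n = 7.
3.22e+15 Hz

First, find the transition energy:
E_14 = -13.6057 × 8² / 14² = -4.44267755 eV
E_7 = -13.6057 × 8² / 7² = -17.77071020 eV
|ΔE| = |E_7 - E_14| = 13.32803265 eV

Convert to Joules: E = 13.32803265 eV × (1.602177 × 10⁻¹⁹ J/eV) = 2.1354e-18 J

Using E = hf:
f = E/h = 2.1354e-18 J / (6.62607 × 10⁻³⁴ J·s)
f = 3.22e+15 Hz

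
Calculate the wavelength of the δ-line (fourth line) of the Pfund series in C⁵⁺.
91.5333 nm

The lines of a series are numbered from the longest wavelength (smallest ΔE) outward; the fourth line is the transition from n = n_f + 4 to n_f.
The Pfund series has all transitions ending at n_f = 5.

For C⁵⁺ (Z = 6), the fourth line (δ-line) is the jump from n = 9 to n = 5:
E_9 = -13.6057 × 6² / 9² = -6.046978 eV
E_5 = -13.6057 × 6² / 5² = -19.592208 eV
ΔE = E_9 - E_5 = 13.545230 eV

λ = hc/E = 1239.84 eV·nm / 13.545230 eV
λ = 91.5333 nm

This is the δ-line of the Pfund series in C⁵⁺.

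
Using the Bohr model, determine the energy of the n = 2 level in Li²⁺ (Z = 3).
-30.613 eV

For hydrogen-like ions, the energy levels scale with Z²:
E_n = -13.6057 Z² / n² eV

For Li²⁺ (Z = 3) at n = 2:
E_2 = -13.6057 × 3² / 2²
E_2 = -13.6057 × 9 / 4
E_2 = -122.4513 / 4
E_2 = -30.613 eV

The energy is 9 times more negative than hydrogen at the same n due to the stronger nuclear charge.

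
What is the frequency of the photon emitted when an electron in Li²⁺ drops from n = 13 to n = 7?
4.29058e+14 Hz

First, find the transition energy:
E_13 = -13.6057 × 3² / 13² = -0.72456391 eV
E_7 = -13.6057 × 3² / 7² = -2.49900612 eV
|ΔE| = |E_7 - E_13| = 1.77444221 eV

Convert to Joules: E = 1.77444221 eV × (1.602177 × 10⁻¹⁹ J/eV) = 2.8429705e-19 J

Using E = hf:
f = E/h = 2.8429705e-19 J / (6.62607 × 10⁻³⁴ J·s)
f = 4.29058e+14 Hz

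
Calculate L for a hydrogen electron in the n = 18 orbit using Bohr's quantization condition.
1.898e-33 J·s (or 18ℏ)

In the Bohr model, angular momentum is quantized:
L = nℏ

where ℏ = h/(2π) = 1.05457e-34 J·s

For n = 18:
L = 18 × 1.05457e-34 J·s
L = 1.898e-33 J·s

This can also be written as L = 18ℏ.
The angular momentum is an integer multiple of the reduced Planck constant.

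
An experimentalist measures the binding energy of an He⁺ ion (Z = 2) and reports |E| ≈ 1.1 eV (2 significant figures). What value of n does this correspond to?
n = 7

The exact energy levels follow E_n = -13.6057 Z² / n² eV with Z = 2.

The measured value (-1.1 eV) is reported to only 2 significant figures, so we must test candidate n values and see which one matches to that precision.

Candidate energies:
  n = 5:  E = -13.6057 × 2² / 5² = -2.17691 eV
  n = 6:  E = -13.6057 × 2² / 6² = -1.51174 eV
  n = 7:  E = -13.6057 × 2² / 7² = -1.11067 eV  ← matches
  n = 8:  E = -13.6057 × 2² / 8² = -0.85036 eV
  n = 9:  E = -13.6057 × 2² / 9² = -0.67189 eV

Checking against the measurement of -1.1 eV (2 sig figs), only n = 7 agrees:
E_7 = -1.11067 eV, which rounds to -1.1 eV ✓

Therefore n = 7.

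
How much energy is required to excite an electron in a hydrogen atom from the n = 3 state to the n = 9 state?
1.34 eV

The energy levels of a hydrogen-like atom are E_n = -13.6057 eV / n².

Energy at n = 3: E_3 = -13.6057 / 3² = -1.51174 eV
Energy at n = 9: E_9 = -13.6057 / 9² = -0.16797 eV

The excitation energy is the difference:
ΔE = E_9 - E_3
ΔE = -0.16797 - (-1.51174)
ΔE = 1.34 eV

Since this is positive, energy must be absorbed (photon absorption).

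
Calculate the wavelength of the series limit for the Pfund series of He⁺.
569.541 nm

The series limit corresponds to the transition from n = ∞ to n = 5.
This is the highest energy (shortest wavelength) transition in the Pfund series.

E_∞ = 0 eV
E_5 = -13.6057 × 2² / 5² = -2.1769120 eV

Energy at series limit:
ΔE = E_∞ - E_5 = 0 - (-2.1769120) = 2.1769120 eV
λ = hc/E = 1239.84 eV·nm / 2.1769120 eV = 569.541 nm

This energy equals the ionization energy from the n = 5 state of He⁺.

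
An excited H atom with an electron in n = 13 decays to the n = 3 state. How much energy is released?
1.4312 eV

The energy levels are E_n = -13.6057 eV / n².

Energy at n = 13: E_13 = -13.6057 / 13² = -0.0805071 eV
Energy at n = 3: E_3 = -13.6057 / 3² = -1.5117444 eV

For emission (electron falling to lower state), the photon energy is:
E_photon = E_13 - E_3 = |-0.0805071 - (-1.5117444)|
E_photon = 1.4312 eV

This energy is carried away by the emitted photon.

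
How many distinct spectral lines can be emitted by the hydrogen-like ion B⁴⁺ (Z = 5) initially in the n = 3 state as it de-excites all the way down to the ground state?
3

The electron can occupy levels n = 1, 2, ..., 3 during de-excitation — that is m = 3 - 1 + 1 = 3 distinct levels.

The number of distinct spectral lines equals the number of ways to choose 2 of these m levels (each pair gives one possible emission transition):

Number of lines = m(m-1)/2 = 3×2/2 = 3

These correspond to all possible transitions between the 3 levels:
3 → 2, 3 → 1, 2 → 1

Each transition produces a photon with a unique energy (and thus wavelength). This count does not depend on Z.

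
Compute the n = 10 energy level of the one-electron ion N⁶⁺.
-6.66679 eV

For hydrogen-like ions, the energy levels scale with Z²:
E_n = -13.6057 Z² / n² eV

For N⁶⁺ (Z = 7) at n = 10:
E_10 = -13.6057 × 7² / 10²
E_10 = -13.6057 × 49 / 100
E_10 = -666.6793 / 100
E_10 = -6.66679 eV

The energy is 49 times more negative than hydrogen at the same n due to the stronger nuclear charge.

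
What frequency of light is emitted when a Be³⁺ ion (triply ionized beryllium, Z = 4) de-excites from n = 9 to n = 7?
4.2439e+14 Hz

First, find the transition energy:
E_9 = -13.6057 × 4² / 9² = -2.6875457 eV
E_7 = -13.6057 × 4² / 7² = -4.4426776 eV
|ΔE| = |E_7 - E_9| = 1.7551319 eV

Convert to Joules: E = 1.7551319 eV × (1.602177 × 10⁻¹⁹ J/eV) = 2.812032e-19 J

Using E = hf:
f = E/h = 2.812032e-19 J / (6.62607 × 10⁻³⁴ J·s)
f = 4.2439e+14 Hz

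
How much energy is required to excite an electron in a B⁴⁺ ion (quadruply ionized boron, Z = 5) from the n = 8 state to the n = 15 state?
3.803 eV

The energy levels of a hydrogen-like atom are E_n = -13.6057 Z² eV / n².

Energy at n = 8: E_8 = -13.6057 × 5² / 8² = -5.314727 eV
Energy at n = 15: E_15 = -13.6057 × 5² / 15² = -1.511744 eV

The excitation energy is the difference:
ΔE = E_15 - E_8
ΔE = -1.511744 - (-5.314727)
ΔE = 3.803 eV

Since this is positive, energy must be absorbed (photon absorption).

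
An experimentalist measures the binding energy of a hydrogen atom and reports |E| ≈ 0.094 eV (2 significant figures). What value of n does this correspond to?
n = 12

The exact energy levels follow E_n = -13.6057 eV / n².

The measured value (-0.094 eV) is reported to only 2 significant figures, so we must test candidate n values and see which one matches to that precision.

Candidate energies:
  n = 10:  E = -13.6057/10² = -0.13606 eV
  n = 11:  E = -13.6057/11² = -0.11244 eV
  n = 12:  E = -13.6057/12² = -0.09448 eV  ← matches
  n = 13:  E = -13.6057/13² = -0.08051 eV
  n = 14:  E = -13.6057/14² = -0.06942 eV

Checking against the measurement of -0.094 eV (2 sig figs), only n = 12 agrees:
E_12 = -0.09448 eV, which rounds to -0.094 eV ✓

Therefore n = 12.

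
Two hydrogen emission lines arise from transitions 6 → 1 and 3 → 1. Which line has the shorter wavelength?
6 → 1

Calculate the energy for each transition:

Transition 6 → 1:
ΔE₁ = |E_1 - E_6| = |-13.6057/1² - (-13.6057/6²)|
ΔE₁ = |-13.605700000 - (-0.377936111)| = 13.227764 eV

Transition 3 → 1:
ΔE₂ = |E_1 - E_3| = |-13.6057/1² - (-13.6057/3²)|
ΔE₂ = |-13.605700000 - (-1.511744444)| = 12.093956 eV

Since 13.227764 eV > 12.093956 eV, the transition 6 → 1 emits the more energetic photon.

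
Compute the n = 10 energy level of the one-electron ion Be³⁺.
-2.18 eV

For hydrogen-like ions, the energy levels scale with Z²:
E_n = -13.6057 Z² / n² eV

For Be³⁺ (Z = 4) at n = 10:
E_10 = -13.6057 × 4² / 10²
E_10 = -13.6057 × 16 / 100
E_10 = -217.6912 / 100
E_10 = -2.18 eV

The energy is 16 times more negative than hydrogen at the same n due to the stronger nuclear charge.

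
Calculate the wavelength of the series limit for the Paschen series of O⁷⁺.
12.81 nm

The series limit corresponds to the transition from n = ∞ to n = 3.
This is the highest energy (shortest wavelength) transition in the Paschen series.

E_∞ = 0 eV
E_3 = -13.6057 × 8² / 3² = -96.7516 eV

Energy at series limit:
ΔE = E_∞ - E_3 = 0 - (-96.7516) = 96.7516 eV
λ = hc/E = 1239.84 eV·nm / 96.7516 eV = 12.81 nm

This energy equals the ionization energy from the n = 3 state of O⁷⁺.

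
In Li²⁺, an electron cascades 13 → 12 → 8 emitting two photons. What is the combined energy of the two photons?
1.18874 eV

The energy levels of Li²⁺ are E_n = -13.6057 × 3² / n² eV.

First transition (13 → 12):
ΔE₁ = |E_12 - E_13|
ΔE₁ = |-0.85035625000 - (-0.72456390533)| = 0.12579234 eV

Second transition (12 → 8):
ΔE₂ = |E_8 - E_12|
ΔE₂ = |-1.91330156250 - (-0.85035625000)| = 1.06294531 eV

Total energy released:
E_total = ΔE₁ + ΔE₂ = 0.12579234 + 1.06294531 = 1.18874 eV

Note: This equals the direct transition 13 → 8: 1.18874 eV ✓
Energy is conserved regardless of the path taken.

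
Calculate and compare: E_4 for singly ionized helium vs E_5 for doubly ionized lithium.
Li²⁺ at n = 5 (E = -4.8981 eV)

Using E_n = -13.6057 Z² / n² eV:

He⁺ (Z = 2) at n = 4:
E = -13.6057 × 2² / 4² = -13.6057 × 4 / 16 = -3.4014250 eV

Li²⁺ (Z = 3) at n = 5:
E = -13.6057 × 3² / 5² = -13.6057 × 9 / 25 = -4.8980520 eV

Since -4.8980520 eV < -3.4014250 eV,
Li²⁺ at n = 5 is more tightly bound (requires more energy to ionize).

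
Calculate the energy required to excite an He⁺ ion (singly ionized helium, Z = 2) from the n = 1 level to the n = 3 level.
48.375822 eV

The energy levels of a hydrogen-like atom are E_n = -13.6057 Z² eV / n².

Energy at n = 1: E_1 = -13.6057 × 2² / 1² = -54.422800000 eV
Energy at n = 3: E_3 = -13.6057 × 2² / 3² = -6.046977778 eV

The excitation energy is the difference:
ΔE = E_3 - E_1
ΔE = -6.046977778 - (-54.422800000)
ΔE = 48.375822 eV

Since this is positive, energy must be absorbed (photon absorption).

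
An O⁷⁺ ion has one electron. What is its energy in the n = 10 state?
-8.70765 eV

For hydrogen-like ions, the energy levels scale with Z²:
E_n = -13.6057 Z² / n² eV

For O⁷⁺ (Z = 8) at n = 10:
E_10 = -13.6057 × 8² / 10²
E_10 = -13.6057 × 64 / 100
E_10 = -870.7648 / 100
E_10 = -8.70765 eV

The energy is 64 times more negative than hydrogen at the same n due to the stronger nuclear charge.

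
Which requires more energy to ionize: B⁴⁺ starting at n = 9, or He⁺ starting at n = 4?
B⁴⁺ at n = 9 (E = -4.19929 eV)

Using E_n = -13.6057 Z² / n² eV:

B⁴⁺ (Z = 5) at n = 9:
E = -13.6057 × 5² / 9² = -13.6057 × 25 / 81 = -4.19929012 eV

He⁺ (Z = 2) at n = 4:
E = -13.6057 × 2² / 4² = -13.6057 × 4 / 16 = -3.40142500 eV

Since -4.19929012 eV < -3.40142500 eV,
B⁴⁺ at n = 9 is more tightly bound (requires more energy to ionize).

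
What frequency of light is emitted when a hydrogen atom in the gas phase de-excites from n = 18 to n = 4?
1.95461e+14 Hz

First, find the transition energy:
E_18 = -13.6057 / 18² = -0.041992901 eV
E_4 = -13.6057 / 4² = -0.850356250 eV
|ΔE| = |E_4 - E_18| = 0.808363349 eV

Convert to Joules: E = 0.808363349 eV × (1.602177 × 10⁻¹⁹ J/eV) = 1.2951412e-19 J

Using E = hf:
f = E/h = 1.2951412e-19 J / (6.62607 × 10⁻³⁴ J·s)
f = 1.95461e+14 Hz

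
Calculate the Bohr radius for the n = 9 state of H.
4.28634 nm (or 42.86335 Å)

The Bohr radius formula is:
r_n = n² a₀ / Z

where a₀ = 0.05291772 nm is the Bohr radius.

For H (Z = 1) at n = 9:
r_9 = 9² × 0.05291772 nm / 1
r_9 = 81 × 0.05291772 nm / 1
r_9 = 4.286335 nm / 1
r_9 = 4.28634 nm

The electron orbits at approximately 4.28634 nm from the nucleus.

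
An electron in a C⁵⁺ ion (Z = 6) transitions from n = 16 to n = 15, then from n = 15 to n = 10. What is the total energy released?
2.985 eV

The energy levels of C⁵⁺ are E_n = -13.6057 × 6² / n² eV.

First transition (16 → 15):
ΔE₁ = |E_15 - E_16|
ΔE₁ = |-2.176912000 - (-1.913301563)| = 0.263610 eV

Second transition (15 → 10):
ΔE₂ = |E_10 - E_15|
ΔE₂ = |-4.898052000 - (-2.176912000)| = 2.721140 eV

Total energy released:
E_total = ΔE₁ + ΔE₂ = 0.263610 + 2.721140 = 2.985 eV

Note: This equals the direct transition 16 → 10: 2.985 eV ✓
Energy is conserved regardless of the path taken.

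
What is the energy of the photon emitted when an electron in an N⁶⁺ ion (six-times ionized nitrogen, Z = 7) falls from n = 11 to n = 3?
68.566 eV

The energy levels are E_n = -13.6057 Z² eV / n².

Energy at n = 11: E_11 = -13.6057 × 7² / 11² = -5.509746 eV
Energy at n = 3: E_3 = -13.6057 × 7² / 3² = -74.075478 eV

For emission (electron falling to lower state), the photon energy is:
E_photon = E_11 - E_3 = |-5.509746 - (-74.075478)|
E_photon = 68.566 eV

This energy is carried away by the emitted photon.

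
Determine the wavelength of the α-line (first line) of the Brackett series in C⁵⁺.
112.5019 nm

The longest wavelength corresponds to the smallest energy transition in the series.
The Brackett series has all transitions ending at n_f = 4.

For C⁵⁺ (Z = 6), the first line (α-line) is the jump from n = 5 to n = 4:
E_5 = -13.6057 × 6² / 5² = -19.5922080 eV
E_4 = -13.6057 × 6² / 4² = -30.6128250 eV
ΔE = E_5 - E_4 = 11.0206170 eV

λ = hc/E = 1239.84 eV·nm / 11.0206170 eV
λ = 112.5019 nm

This is the α-line of the Brackett series in C⁵⁺.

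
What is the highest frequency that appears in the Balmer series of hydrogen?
8.22e+14 Hz

The series limit corresponds to the transition from n = ∞ to n = 2.
This is the highest energy (shortest wavelength) transition in the Balmer series.

E_∞ = 0 eV
E_2 = -13.6057 / 2² = -3.4014250 eV

Energy at series limit:
ΔE = E_∞ - E_2 = 0 - (-3.4014250) = 3.4014250 eV
E = 3.4014250 eV × (1.602177 × 10⁻¹⁹ J/eV) = 5.4497e-19 J
f = E/h = 5.4497e-19 J / (6.62607 × 10⁻³⁴ J·s) = 8.22e+14 Hz

This energy equals the ionization energy from the n = 2 state of hydrogen.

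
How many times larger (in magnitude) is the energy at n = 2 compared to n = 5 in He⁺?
6.2500

Using E_n = -13.6057 Z² / n² eV with Z = 2:

E_2 = -13.6057 × 2² / 2² = -54.4228 / 4 = -13.6057000000 eV
E_5 = -13.6057 × 2² / 5² = -54.4228 / 25 = -2.1769120000 eV

The ratio is:
E_2/E_5 = (-13.6057000000) / (-2.1769120000)
E_2/E_5 = (-54.4228/4) / (-54.4228/25)
E_2/E_5 = 25/4
E_2/E_5 = 6.2500
(Note: the Z² factors cancel in the ratio.)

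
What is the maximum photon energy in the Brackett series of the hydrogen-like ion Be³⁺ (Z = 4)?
13.6057 eV

The series limit corresponds to the transition from n = ∞ to n = 4.
This is the highest energy (shortest wavelength) transition in the Brackett series.

E_∞ = 0 eV
E_4 = -13.6057 × 4² / 4² = -13.6057 eV

Energy at series limit:
ΔE = E_∞ - E_4 = 0 - (-13.6057) = 13.6057 eV

This energy equals the ionization energy from the n = 4 state of Be³⁺.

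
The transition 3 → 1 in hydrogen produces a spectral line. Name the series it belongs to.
Lyman series

The spectral series in hydrogen are named based on the final (lower) energy level:
- Lyman series: n_final = 1 (ultraviolet)
- Balmer series: n_final = 2 (visible/near-UV)
- Paschen series: n_final = 3 (infrared)
- Brackett series: n_final = 4 (infrared)
- Pfund series: n_final = 5 (far infrared)

Since this transition ends at n = 1, it belongs to the Lyman series.

For reference, this 3 → 1 line has photon energy
ΔE = 13.6057 eV × (1/1² - 1/3²) = 12.093955556 eV,
corresponding to wavelength λ = hc/ΔE = 1239.84 eV·nm / 12.093955556 eV = 102.517327 nm in the ultraviolet region.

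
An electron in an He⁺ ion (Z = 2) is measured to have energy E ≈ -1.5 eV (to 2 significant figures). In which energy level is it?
n = 6

The exact energy levels follow E_n = -13.6057 Z² / n² eV with Z = 2.

The measured value (-1.5 eV) is reported to only 2 significant figures, so we must test candidate n values and see which one matches to that precision.

Candidate energies:
  n = 4:  E = -13.6057 × 2² / 4² = -3.40143 eV
  n = 5:  E = -13.6057 × 2² / 5² = -2.17691 eV
  n = 6:  E = -13.6057 × 2² / 6² = -1.51174 eV  ← matches
  n = 7:  E = -13.6057 × 2² / 7² = -1.11067 eV
  n = 8:  E = -13.6057 × 2² / 8² = -0.85036 eV

Checking against the measurement of -1.5 eV (2 sig figs), only n = 6 agrees:
E_6 = -1.51174 eV, which rounds to -1.5 eV ✓

Therefore n = 6.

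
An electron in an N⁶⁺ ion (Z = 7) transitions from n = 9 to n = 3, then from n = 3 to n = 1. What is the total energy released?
658.449 eV

The energy levels of N⁶⁺ are E_n = -13.6057 × 7² / n² eV.

First transition (9 → 3):
ΔE₁ = |E_3 - E_9|
ΔE₁ = |-74.075477778 - (-8.230608642)| = 65.844869 eV

Second transition (3 → 1):
ΔE₂ = |E_1 - E_3|
ΔE₂ = |-666.679300000 - (-74.075477778)| = 592.603822 eV

Total energy released:
E_total = ΔE₁ + ΔE₂ = 65.844869 + 592.603822 = 658.449 eV

Note: This equals the direct transition 9 → 1: 658.449 eV ✓
Energy is conserved regardless of the path taken.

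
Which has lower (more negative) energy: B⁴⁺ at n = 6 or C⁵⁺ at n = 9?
B⁴⁺ at n = 6 (E = -9.448 eV)

Using E_n = -13.6057 Z² / n² eV:

B⁴⁺ (Z = 5) at n = 6:
E = -13.6057 × 5² / 6² = -13.6057 × 25 / 36 = -9.448403 eV

C⁵⁺ (Z = 6) at n = 9:
E = -13.6057 × 6² / 9² = -13.6057 × 36 / 81 = -6.046978 eV

Since -9.448403 eV < -6.046978 eV,
B⁴⁺ at n = 6 is more tightly bound (requires more energy to ionize).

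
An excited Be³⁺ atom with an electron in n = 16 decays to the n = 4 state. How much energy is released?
12.75534 eV

The energy levels are E_n = -13.6057 Z² eV / n².

Energy at n = 16: E_16 = -13.6057 × 4² / 16² = -0.85035625 eV
Energy at n = 4: E_4 = -13.6057 × 4² / 4² = -13.60570000 eV

For emission (electron falling to lower state), the photon energy is:
E_photon = E_16 - E_4 = |-0.85035625 - (-13.60570000)|
E_photon = 12.75534 eV

This energy is carried away by the emitted photon.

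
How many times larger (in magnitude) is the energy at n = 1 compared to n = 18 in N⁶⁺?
324.0000

Using E_n = -13.6057 Z² / n² eV with Z = 7:

E_1 = -13.6057 × 7² / 1² = -666.6793 / 1 = -666.6793000000 eV
E_18 = -13.6057 × 7² / 18² = -666.6793 / 324 = -2.0576521605 eV

The ratio is:
E_1/E_18 = (-666.6793000000) / (-2.0576521605)
E_1/E_18 = (-666.6793/1) / (-666.6793/324)
E_1/E_18 = 324/1
E_1/E_18 = 324.0000
(Note: the Z² factors cancel in the ratio.)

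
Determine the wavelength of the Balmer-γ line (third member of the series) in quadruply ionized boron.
17.357431 nm

The lines of a series are numbered from the longest wavelength (smallest ΔE) outward; the third line is the transition from n = n_f + 3 to n_f.
The Balmer series has all transitions ending at n_f = 2.

For B⁴⁺ (Z = 5), the third line (γ-line) is the jump from n = 5 to n = 2:
E_5 = -13.6057 × 5² / 5² = -13.60570000 eV
E_2 = -13.6057 × 5² / 2² = -85.03562500 eV
ΔE = E_5 - E_2 = 71.42992500 eV

λ = hc/E = 1239.84 eV·nm / 71.42992500 eV
λ = 17.357431 nm

This is the γ-line of the Balmer series in B⁴⁺.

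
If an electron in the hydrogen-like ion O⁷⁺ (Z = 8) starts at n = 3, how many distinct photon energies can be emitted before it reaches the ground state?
3

The electron can occupy levels n = 1, 2, ..., 3 during de-excitation — that is m = 3 - 1 + 1 = 3 distinct levels.

The number of distinct spectral lines equals the number of ways to choose 2 of these m levels (each pair gives one possible emission transition):

Number of lines = m(m-1)/2 = 3×2/2 = 3

These correspond to all possible transitions between the 3 levels:
3 → 2, 3 → 1, 2 → 1

Each transition produces a photon with a unique energy (and thus wavelength). This count does not depend on Z.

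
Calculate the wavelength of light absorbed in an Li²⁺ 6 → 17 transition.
416.37 nm

First, find the transition energy using E_n = -13.6057 Z² / n² eV:
E_6 = -13.6057 × 3² / 6² = -3.401425 eV
E_17 = -13.6057 × 3² / 17² = -0.423707 eV

Photon energy: |ΔE| = |E_17 - E_6| = 2.977718 eV

Convert to wavelength using E = hc/λ with hc = 1239.84 eV·nm:
λ = hc/E = 1239.84 eV·nm / 2.977718 eV
λ = 416.37 nm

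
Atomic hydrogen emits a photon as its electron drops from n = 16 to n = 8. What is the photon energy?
0.159442 eV

The energy levels are E_n = -13.6057 eV / n².

Energy at n = 16: E_16 = -13.6057 / 16² = -0.053147266 eV
Energy at n = 8: E_8 = -13.6057 / 8² = -0.212589063 eV

For emission (electron falling to lower state), the photon energy is:
E_photon = E_16 - E_8 = |-0.053147266 - (-0.212589063)|
E_photon = 0.159442 eV

This energy is carried away by the emitted photon.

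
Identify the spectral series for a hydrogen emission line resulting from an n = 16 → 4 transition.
Brackett series

The spectral series in hydrogen are named based on the final (lower) energy level:
- Lyman series: n_final = 1 (ultraviolet)
- Balmer series: n_final = 2 (visible/near-UV)
- Paschen series: n_final = 3 (infrared)
- Brackett series: n_final = 4 (infrared)
- Pfund series: n_final = 5 (far infrared)

Since this transition ends at n = 4, it belongs to the Brackett series.

For reference, this 16 → 4 line has photon energy
ΔE = 13.6057 eV × (1/4² - 1/16²) = 0.79720898 eV,
corresponding to wavelength λ = hc/ΔE = 1239.84 eV·nm / 0.79720898 eV = 1555.23 nm in the infrared region.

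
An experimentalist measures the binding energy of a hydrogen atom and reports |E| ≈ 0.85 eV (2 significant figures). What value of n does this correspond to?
n = 4

The exact energy levels follow E_n = -13.6057 eV / n².

The measured value (-0.85 eV) is reported to only 2 significant figures, so we must test candidate n values and see which one matches to that precision.

Candidate energies:
  n = 2:  E = -13.6057/2² = -3.40143 eV
  n = 3:  E = -13.6057/3² = -1.51174 eV
  n = 4:  E = -13.6057/4² = -0.85036 eV  ← matches
  n = 5:  E = -13.6057/5² = -0.54423 eV
  n = 6:  E = -13.6057/6² = -0.37794 eV

Checking against the measurement of -0.85 eV (2 sig figs), only n = 4 agrees:
E_4 = -0.85036 eV, which rounds to -0.85 eV ✓

Therefore n = 4.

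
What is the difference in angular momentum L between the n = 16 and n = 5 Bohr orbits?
1.1600e-33 J·s (or 11ℏ)

In the Bohr model, L_n = nℏ where ℏ = 1.054572e-34 J·s.

L_16 = 16ℏ = 1.687315e-33 J·s
L_5 = 5ℏ = 5.272860e-34 J·s

ΔL = L_16 - L_5 = (16 - 5)ℏ = 11ℏ
ΔL = 11 × 1.054572e-34 J·s = 1.1600e-33 J·s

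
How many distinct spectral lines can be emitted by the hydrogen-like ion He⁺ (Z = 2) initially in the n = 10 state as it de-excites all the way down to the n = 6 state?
10

The electron can occupy levels n = 6, 7, ..., 10 during de-excitation — that is m = 10 - 6 + 1 = 5 distinct levels.

The number of distinct spectral lines equals the number of ways to choose 2 of these m levels (each pair gives one possible emission transition):

Number of lines = m(m-1)/2 = 5×4/2 = 10

These correspond to all possible transitions between the 5 levels:
10 → 9, 10 → 8, 10 → 7, 10 → 6, 9 → 8, 9 → 7, 9 → 6, 8 → 7...

Each transition produces a photon with a unique energy (and thus wavelength). This count does not depend on Z.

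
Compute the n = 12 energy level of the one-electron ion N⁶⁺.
-4.630 eV

For hydrogen-like ions, the energy levels scale with Z²:
E_n = -13.6057 Z² / n² eV

For N⁶⁺ (Z = 7) at n = 12:
E_12 = -13.6057 × 7² / 12²
E_12 = -13.6057 × 49 / 144
E_12 = -666.6793 / 144
E_12 = -4.630 eV

The energy is 49 times more negative than hydrogen at the same n due to the stronger nuclear charge.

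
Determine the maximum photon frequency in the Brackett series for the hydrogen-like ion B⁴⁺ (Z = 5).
5.14e+15 Hz

The series limit corresponds to the transition from n = ∞ to n = 4.
This is the highest energy (shortest wavelength) transition in the Brackett series.

E_∞ = 0 eV
E_4 = -13.6057 × 5² / 4² = -21.2589063 eV

Energy at series limit:
ΔE = E_∞ - E_4 = 0 - (-21.2589063) = 21.2589063 eV
E = 21.2589063 eV × (1.602177 × 10⁻¹⁹ J/eV) = 3.4061e-18 J
f = E/h = 3.4061e-18 J / (6.62607 × 10⁻³⁴ J·s) = 5.14e+15 Hz

This energy equals the ionization energy from the n = 4 state of B⁴⁺.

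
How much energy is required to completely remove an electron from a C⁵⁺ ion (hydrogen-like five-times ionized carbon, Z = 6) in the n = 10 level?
4.8981 eV

The ionization energy is the energy needed to remove the electron completely (n → ∞).

For a hydrogen-like ion with Z = 6, E_n = -13.6057 Z² / n² eV.

At n = 10: E_10 = -13.6057 × 6² / 10² = -4.8980520 eV
At n = ∞: E_∞ = 0 eV

Ionization energy = E_∞ - E_10 = 0 - (-4.8980520) = 4.8980520 eV
Ionization energy ≈ 4.8981 eV

This is also called the binding energy of the electron in state n = 10.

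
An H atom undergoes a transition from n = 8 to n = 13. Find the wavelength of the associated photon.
9386.89873 nm

First, find the transition energy using E_n = -13.6057 / n² eV:
E_8 = -13.6057 / 8² = -0.21258906250 eV
E_13 = -13.6057 / 13² = -0.08050710059 eV

Photon energy: |ΔE| = |E_13 - E_8| = 0.13208196191 eV

Convert to wavelength using E = hc/λ with hc = 1239.84 eV·nm:
λ = hc/E = 1239.84 eV·nm / 0.13208196191 eV
λ = 9386.89873 nm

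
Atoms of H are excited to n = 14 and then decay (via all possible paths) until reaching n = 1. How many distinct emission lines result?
91

The electron can occupy levels n = 1, 2, ..., 14 during de-excitation — that is m = 14 - 1 + 1 = 14 distinct levels.

The number of distinct spectral lines equals the number of ways to choose 2 of these m levels (each pair gives one possible emission transition):

Number of lines = m(m-1)/2 = 14×13/2 = 91

These correspond to all possible transitions between the 14 levels:
14 → 13, 14 → 12, 14 → 11, 14 → 10, 14 → 9, 14 → 8, 14 → 7, 14 → 6...

Each transition produces a photon with a unique energy (and thus wavelength). This count does not depend on Z.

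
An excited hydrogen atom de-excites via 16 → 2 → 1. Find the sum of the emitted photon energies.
13.55 eV

The energy levels of hydrogen are E_n = -13.6057 / n² eV.

First transition (16 → 2):
ΔE₁ = |E_2 - E_16|
ΔE₁ = |-3.40142500 - (-0.05314727)| = 3.34828 eV

Second transition (2 → 1):
ΔE₂ = |E_1 - E_2|
ΔE₂ = |-13.60570000 - (-3.40142500)| = 10.20428 eV

Total energy released:
E_total = ΔE₁ + ΔE₂ = 3.34828 + 10.20428 = 13.55 eV

Note: This equals the direct transition 16 → 1: 13.55 eV ✓
Energy is conserved regardless of the path taken.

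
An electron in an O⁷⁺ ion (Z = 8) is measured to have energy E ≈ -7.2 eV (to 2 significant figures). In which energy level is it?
n = 11

The exact energy levels follow E_n = -13.6057 Z² / n² eV with Z = 8.

The measured value (-7.2 eV) is reported to only 2 significant figures, so we must test candidate n values and see which one matches to that precision.

Candidate energies:
  n = 9:  E = -13.6057 × 8² / 9² = -10.75018 eV
  n = 10:  E = -13.6057 × 8² / 10² = -8.70765 eV
  n = 11:  E = -13.6057 × 8² / 11² = -7.19640 eV  ← matches
  n = 12:  E = -13.6057 × 8² / 12² = -6.04698 eV
  n = 13:  E = -13.6057 × 8² / 13² = -5.15245 eV

Checking against the measurement of -7.2 eV (2 sig figs), only n = 11 agrees:
E_11 = -7.19640 eV, which rounds to -7.2 eV ✓

Therefore n = 11.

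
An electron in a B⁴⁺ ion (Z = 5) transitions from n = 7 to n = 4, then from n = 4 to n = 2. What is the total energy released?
78.09 eV

The energy levels of B⁴⁺ are E_n = -13.6057 × 5² / n² eV.

First transition (7 → 4):
ΔE₁ = |E_4 - E_7|
ΔE₁ = |-21.25890625 - (-6.94168367)| = 14.31722 eV

Second transition (4 → 2):
ΔE₂ = |E_2 - E_4|
ΔE₂ = |-85.03562500 - (-21.25890625)| = 63.77672 eV

Total energy released:
E_total = ΔE₁ + ΔE₂ = 14.31722 + 63.77672 = 78.09 eV

Note: This equals the direct transition 7 → 2: 78.09 eV ✓
Energy is conserved regardless of the path taken.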